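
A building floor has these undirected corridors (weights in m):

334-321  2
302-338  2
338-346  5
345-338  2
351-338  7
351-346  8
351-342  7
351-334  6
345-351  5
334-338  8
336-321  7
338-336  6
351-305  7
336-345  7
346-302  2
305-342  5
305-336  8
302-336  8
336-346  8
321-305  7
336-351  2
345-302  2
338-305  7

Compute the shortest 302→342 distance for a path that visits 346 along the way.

17 m

Best 302 to 346: 302–346 costing 2
Shortest 346→342: 346–351–342 = 15
Total via 346: 2 + 15 = 17 m.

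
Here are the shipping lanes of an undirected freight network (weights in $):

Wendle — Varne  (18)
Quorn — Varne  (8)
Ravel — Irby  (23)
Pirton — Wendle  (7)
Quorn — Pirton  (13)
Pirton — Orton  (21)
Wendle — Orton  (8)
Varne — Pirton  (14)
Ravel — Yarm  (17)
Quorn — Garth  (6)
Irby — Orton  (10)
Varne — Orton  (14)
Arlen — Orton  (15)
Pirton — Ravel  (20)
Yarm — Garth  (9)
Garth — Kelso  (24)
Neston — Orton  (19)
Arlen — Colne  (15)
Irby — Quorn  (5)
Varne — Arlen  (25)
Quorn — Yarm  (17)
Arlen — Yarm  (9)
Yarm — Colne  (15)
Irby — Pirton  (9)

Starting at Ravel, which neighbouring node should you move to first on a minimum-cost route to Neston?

Compare a few routes:
Ravel–Irby–Orton–Neston: 23+10+19 = 52
Ravel–Pirton–Wendle–Orton–Neston: 20+7+8+19 = 54
Cheapest is Ravel–Irby–Orton–Neston at $52.
So from Ravel the first move is to Irby.

Irby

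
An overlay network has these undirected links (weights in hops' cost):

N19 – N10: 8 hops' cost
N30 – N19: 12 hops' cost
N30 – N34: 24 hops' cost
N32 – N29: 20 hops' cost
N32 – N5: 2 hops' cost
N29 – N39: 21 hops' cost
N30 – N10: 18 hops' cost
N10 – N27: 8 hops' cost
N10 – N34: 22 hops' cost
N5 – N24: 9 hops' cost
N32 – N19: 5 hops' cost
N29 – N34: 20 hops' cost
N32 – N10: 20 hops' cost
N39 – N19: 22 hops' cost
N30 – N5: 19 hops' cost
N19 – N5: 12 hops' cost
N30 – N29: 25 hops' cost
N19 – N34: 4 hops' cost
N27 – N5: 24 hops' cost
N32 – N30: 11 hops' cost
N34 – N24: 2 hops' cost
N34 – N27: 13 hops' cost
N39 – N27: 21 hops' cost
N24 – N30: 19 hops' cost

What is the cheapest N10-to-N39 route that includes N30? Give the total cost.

52 hops' cost

Best N10 to N30: N10–N30 costing 18
Best N30 to N39: N30–N19–N39 costing 34
Total via N30: 18 + 34 = 52 hops' cost.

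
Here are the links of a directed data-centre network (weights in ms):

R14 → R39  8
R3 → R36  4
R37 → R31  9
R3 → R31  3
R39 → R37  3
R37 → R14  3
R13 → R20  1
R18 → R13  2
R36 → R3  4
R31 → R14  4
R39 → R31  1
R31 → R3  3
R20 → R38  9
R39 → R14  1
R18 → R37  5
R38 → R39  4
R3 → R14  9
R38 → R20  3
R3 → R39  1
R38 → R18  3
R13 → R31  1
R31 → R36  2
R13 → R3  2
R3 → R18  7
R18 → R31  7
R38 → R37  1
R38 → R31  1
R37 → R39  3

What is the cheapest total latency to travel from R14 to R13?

Candidate routes:
R14 - R39 - R31 - R3 - R18 - R13: 8+1+3+7+2 = 21
R14 - R39 - R37 - R31 - R3 - R18 - R13: 8+3+9+3+7+2 = 32
R14 - R39 - R31 - R36 - R3 - R18 - R13: 8+1+2+4+7+2 = 24
Cheapest is R14 - R39 - R31 - R3 - R18 - R13 at 21 ms.

21 ms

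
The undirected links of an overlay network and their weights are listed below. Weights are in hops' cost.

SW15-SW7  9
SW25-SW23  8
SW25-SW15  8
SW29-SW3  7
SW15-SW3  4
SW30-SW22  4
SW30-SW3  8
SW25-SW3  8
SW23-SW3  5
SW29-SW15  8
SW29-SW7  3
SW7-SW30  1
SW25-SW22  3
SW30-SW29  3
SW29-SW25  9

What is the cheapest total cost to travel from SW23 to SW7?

14 hops' cost

Compare a few routes:
SW23 - SW3 - SW30 - SW7: 5+8+1 = 14
SW23 - SW3 - SW29 - SW7: 5+7+3 = 15
Cheapest is SW23 - SW3 - SW30 - SW7 at 14 hops' cost.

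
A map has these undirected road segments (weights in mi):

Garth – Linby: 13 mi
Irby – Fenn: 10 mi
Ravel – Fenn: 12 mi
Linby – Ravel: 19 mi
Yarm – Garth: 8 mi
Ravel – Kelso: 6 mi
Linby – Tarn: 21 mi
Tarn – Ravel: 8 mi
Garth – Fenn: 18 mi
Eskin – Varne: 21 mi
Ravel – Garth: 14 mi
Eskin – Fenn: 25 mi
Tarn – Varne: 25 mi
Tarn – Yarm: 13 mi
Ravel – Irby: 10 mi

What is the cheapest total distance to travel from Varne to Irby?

43 mi

Settle nodes by increasing distance from Varne:
Varne: 0
Eskin: 21  (via Varne)
Tarn: 25  (via Varne)
Ravel: 33  (via Tarn)
Yarm: 38  (via Tarn)
Kelso: 39  (via Ravel)
Irby: 43  (via Ravel)
Shortest route: Varne → Tarn → Ravel → Irby = 43 mi.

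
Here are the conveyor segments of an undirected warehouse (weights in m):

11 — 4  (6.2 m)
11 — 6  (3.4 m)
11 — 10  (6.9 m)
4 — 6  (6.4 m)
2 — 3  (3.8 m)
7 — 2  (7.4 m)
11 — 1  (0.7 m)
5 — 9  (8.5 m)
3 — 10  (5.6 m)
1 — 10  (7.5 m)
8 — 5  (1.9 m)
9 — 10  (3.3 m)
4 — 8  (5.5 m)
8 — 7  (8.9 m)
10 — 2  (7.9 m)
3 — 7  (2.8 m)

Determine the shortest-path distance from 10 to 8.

Compare a few routes:
10–3–7–8: 5.6+2.8+8.9 = 17.3
10–9–5–8: 3.3+8.5+1.9 = 13.7
The minimum is 13.7 m via 10–9–5–8.

13.7 m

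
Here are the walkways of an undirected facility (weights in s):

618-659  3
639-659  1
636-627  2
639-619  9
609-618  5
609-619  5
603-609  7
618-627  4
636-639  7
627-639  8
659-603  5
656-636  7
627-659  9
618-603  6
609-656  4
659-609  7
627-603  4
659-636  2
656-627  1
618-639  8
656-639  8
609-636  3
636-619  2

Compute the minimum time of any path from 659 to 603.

5 s

Running Dijkstra from 659:
659: 0
639: 1  (via 659)
636: 2  (via 659)
618: 3  (via 659)
627: 4  (via 636)
619: 4  (via 636)
656: 5  (via 627)
603: 5  (via 659)
Shortest route: 659–603 = 5 s.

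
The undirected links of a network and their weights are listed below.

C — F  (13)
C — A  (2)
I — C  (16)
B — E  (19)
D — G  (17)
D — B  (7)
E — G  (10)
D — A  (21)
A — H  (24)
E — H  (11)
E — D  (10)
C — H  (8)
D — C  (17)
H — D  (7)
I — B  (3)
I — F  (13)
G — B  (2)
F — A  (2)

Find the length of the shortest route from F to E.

Running Dijkstra from F:
F: 0
A: 2  (via F)
C: 4  (via A)
H: 12  (via C)
I: 13  (via F)
B: 16  (via I)
G: 18  (via B)
D: 19  (via H)
E: 23  (via H)
Shortest route: F → A → C → H → E = 23.

23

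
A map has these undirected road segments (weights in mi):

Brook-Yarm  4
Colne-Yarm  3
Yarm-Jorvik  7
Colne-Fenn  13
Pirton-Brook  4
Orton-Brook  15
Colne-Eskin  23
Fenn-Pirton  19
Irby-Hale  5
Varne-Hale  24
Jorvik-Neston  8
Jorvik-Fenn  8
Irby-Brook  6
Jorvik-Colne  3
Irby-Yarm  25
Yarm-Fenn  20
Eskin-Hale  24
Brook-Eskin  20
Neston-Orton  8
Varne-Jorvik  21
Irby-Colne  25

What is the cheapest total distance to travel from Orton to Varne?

Compare a few routes:
Orton–Brook–Yarm–Colne–Jorvik–Varne: 15+4+3+3+21 = 46
Orton–Neston–Jorvik–Varne: 8+8+21 = 37
Cheapest is Orton–Neston–Jorvik–Varne at 37 mi.

37 mi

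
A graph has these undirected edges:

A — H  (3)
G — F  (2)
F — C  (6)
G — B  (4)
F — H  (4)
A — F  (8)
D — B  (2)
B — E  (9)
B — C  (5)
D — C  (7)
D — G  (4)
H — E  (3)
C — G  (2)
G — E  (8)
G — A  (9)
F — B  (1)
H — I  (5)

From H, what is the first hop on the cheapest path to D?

F

Enumerating some paths:
H → F → G → D: 4+2+4 = 10
H → F → B → D: 4+1+2 = 7
Cheapest is H → F → B → D at 7.
So from H the first move is to F.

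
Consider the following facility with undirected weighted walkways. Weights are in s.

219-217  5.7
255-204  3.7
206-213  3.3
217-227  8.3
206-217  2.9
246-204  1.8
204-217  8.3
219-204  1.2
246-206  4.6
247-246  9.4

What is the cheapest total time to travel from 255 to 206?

Running Dijkstra from 255:
255: 0
204: 3.7  (via 255)
219: 4.9  (via 204)
246: 5.5  (via 204)
206: 10.1  (via 246)
Shortest route: 255 → 204 → 246 → 206 = 10.1 s.

10.1 s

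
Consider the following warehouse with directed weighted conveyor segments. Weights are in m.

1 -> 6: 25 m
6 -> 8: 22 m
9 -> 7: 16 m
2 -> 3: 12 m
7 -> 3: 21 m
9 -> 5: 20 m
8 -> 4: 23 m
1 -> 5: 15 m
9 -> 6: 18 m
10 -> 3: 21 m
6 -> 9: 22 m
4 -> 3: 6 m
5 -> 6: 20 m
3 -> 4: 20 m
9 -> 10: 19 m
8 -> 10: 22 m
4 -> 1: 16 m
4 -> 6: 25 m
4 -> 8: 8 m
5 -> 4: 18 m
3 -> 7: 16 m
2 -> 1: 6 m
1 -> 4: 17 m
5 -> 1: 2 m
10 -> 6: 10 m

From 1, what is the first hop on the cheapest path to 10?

4

Candidate routes:
1 → 6 → 8 → 10: 25+22+22 = 69
1 → 5 → 4 → 8 → 10: 15+18+8+22 = 63
1 → 4 → 8 → 10: 17+8+22 = 47
1 → 6 → 9 → 10: 25+22+19 = 66
The minimum is 47 m via 1 → 4 → 8 → 10.
So from 1 the first move is to 4.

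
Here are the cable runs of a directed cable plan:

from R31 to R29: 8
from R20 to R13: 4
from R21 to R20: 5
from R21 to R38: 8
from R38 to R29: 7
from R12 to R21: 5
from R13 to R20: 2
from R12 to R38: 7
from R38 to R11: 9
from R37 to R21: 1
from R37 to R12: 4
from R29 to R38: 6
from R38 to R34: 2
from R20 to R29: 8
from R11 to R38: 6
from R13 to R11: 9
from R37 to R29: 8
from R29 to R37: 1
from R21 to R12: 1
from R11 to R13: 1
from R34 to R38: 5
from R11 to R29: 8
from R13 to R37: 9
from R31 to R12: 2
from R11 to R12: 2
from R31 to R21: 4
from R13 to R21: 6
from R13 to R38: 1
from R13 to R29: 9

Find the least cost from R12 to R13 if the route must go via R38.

17

Best R12 to R38: R12–R38 costing 7
Best R38 to R13: R38–R11–R13 costing 10
Total via R38: 7 + 10 = 17.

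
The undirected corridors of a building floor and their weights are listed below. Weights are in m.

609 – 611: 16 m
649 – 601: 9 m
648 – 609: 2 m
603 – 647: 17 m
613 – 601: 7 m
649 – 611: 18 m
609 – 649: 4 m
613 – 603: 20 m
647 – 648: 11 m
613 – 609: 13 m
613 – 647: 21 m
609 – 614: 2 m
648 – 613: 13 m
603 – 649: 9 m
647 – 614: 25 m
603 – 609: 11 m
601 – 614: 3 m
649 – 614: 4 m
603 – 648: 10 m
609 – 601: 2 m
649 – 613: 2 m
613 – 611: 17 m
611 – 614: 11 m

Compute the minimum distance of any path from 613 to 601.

Compare a few routes:
613 - 601: 7 = 7
613 - 649 - 609 - 601: 2+4+2 = 8
The minimum is 7 m via 613 - 601.

7 m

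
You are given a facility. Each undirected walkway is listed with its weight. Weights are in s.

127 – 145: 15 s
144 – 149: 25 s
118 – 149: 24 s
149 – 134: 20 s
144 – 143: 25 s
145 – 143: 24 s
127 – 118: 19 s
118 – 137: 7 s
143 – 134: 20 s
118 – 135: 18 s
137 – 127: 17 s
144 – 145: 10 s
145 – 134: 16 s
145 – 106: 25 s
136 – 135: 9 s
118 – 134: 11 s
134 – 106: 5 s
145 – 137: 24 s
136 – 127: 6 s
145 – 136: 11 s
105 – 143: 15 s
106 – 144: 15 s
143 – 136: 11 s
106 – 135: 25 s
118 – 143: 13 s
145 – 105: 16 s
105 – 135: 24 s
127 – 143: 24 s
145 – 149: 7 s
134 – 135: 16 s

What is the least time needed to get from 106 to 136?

30 s

Settle nodes by increasing distance from 106:
106: 0
134: 5  (via 106)
144: 15  (via 106)
118: 16  (via 134)
145: 21  (via 134)
135: 21  (via 134)
137: 23  (via 118)
149: 25  (via 134)
143: 25  (via 134)
136: 30  (via 135)
Shortest route: 106–134–135–136 = 30 s.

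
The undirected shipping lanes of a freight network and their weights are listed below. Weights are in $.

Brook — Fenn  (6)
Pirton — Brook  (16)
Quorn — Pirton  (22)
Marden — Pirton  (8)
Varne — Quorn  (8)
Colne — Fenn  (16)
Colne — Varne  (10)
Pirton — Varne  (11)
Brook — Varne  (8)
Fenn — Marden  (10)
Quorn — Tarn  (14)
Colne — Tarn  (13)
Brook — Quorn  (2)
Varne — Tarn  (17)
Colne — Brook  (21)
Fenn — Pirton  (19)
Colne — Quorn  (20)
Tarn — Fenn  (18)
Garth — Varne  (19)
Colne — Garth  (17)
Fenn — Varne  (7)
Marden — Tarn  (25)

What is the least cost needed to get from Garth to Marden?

Compare a few routes:
Garth → Varne → Fenn → Marden: 19+7+10 = 36
Garth → Varne → Pirton → Marden: 19+11+8 = 38
Garth → Colne → Fenn → Marden: 17+16+10 = 43
The minimum is $36 via Garth → Varne → Fenn → Marden.

$36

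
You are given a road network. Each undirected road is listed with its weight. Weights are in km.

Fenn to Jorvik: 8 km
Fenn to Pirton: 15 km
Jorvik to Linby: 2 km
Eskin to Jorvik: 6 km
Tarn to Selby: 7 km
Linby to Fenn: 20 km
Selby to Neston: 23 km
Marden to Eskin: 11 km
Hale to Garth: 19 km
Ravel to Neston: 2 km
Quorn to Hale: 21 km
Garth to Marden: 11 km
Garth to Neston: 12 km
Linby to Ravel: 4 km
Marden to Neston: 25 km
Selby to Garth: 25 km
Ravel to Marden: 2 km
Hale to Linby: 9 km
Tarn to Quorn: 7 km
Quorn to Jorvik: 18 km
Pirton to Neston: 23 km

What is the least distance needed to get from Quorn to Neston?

Compare a few routes:
Quorn - Jorvik - Linby - Ravel - Neston: 18+2+4+2 = 26
Quorn - Hale - Linby - Ravel - Neston: 21+9+4+2 = 36
Cheapest is Quorn - Jorvik - Linby - Ravel - Neston at 26 km.

26 km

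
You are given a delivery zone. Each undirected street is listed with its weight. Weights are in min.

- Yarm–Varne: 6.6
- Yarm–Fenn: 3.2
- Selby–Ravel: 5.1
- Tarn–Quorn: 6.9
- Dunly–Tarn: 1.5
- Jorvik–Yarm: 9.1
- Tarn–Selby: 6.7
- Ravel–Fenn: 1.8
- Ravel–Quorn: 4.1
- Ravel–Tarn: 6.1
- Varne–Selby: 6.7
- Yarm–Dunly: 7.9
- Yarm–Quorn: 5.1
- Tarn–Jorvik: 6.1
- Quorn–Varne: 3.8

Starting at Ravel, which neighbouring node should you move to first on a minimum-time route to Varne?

Compare a few routes:
Ravel - Fenn - Yarm - Varne: 1.8+3.2+6.6 = 11.6
Ravel - Quorn - Varne: 4.1+3.8 = 7.9
Ravel - Selby - Varne: 5.1+6.7 = 11.8
Cheapest is Ravel - Quorn - Varne at 7.9 min.
So from Ravel the first move is to Quorn.

Quorn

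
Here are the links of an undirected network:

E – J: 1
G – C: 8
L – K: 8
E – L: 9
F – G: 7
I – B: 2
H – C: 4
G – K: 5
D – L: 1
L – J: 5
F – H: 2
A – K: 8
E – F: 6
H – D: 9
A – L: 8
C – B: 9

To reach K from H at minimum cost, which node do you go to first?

F

Compare a few routes:
H–F–E–J–L–K: 2+6+1+5+8 = 22
H–C–G–K: 4+8+5 = 17
H–D–L–K: 9+1+8 = 18
H–F–G–K: 2+7+5 = 14
Cheapest is H–F–G–K at 14.
So from H the first move is to F.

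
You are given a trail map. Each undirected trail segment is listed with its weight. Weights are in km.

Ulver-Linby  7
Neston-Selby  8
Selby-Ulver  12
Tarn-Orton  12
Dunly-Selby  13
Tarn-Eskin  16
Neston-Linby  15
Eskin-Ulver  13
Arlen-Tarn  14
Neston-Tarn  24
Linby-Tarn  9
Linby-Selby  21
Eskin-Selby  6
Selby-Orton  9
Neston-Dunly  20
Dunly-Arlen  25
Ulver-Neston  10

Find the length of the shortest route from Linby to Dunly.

32 km

Shortest distances from Linby:
Linby: 0
Ulver: 7  (via Linby)
Tarn: 9  (via Linby)
Neston: 15  (via Linby)
Selby: 19  (via Ulver)
Eskin: 20  (via Ulver)
Orton: 21  (via Tarn)
Arlen: 23  (via Tarn)
Dunly: 32  (via Selby)
Shortest route: Linby–Ulver–Selby–Dunly = 32 km.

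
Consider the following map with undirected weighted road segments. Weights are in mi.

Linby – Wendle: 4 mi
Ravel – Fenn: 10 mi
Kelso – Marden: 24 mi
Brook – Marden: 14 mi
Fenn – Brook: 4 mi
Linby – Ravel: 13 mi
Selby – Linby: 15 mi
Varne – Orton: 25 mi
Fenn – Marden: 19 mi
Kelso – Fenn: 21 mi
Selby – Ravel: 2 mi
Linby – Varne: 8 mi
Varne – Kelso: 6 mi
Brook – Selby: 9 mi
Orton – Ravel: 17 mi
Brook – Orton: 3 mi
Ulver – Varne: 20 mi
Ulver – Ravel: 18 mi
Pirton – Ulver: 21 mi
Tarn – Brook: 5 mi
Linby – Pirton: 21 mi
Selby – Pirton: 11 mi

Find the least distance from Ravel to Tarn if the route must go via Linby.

Shortest Ravel→Linby: Ravel–Linby = 13
Shortest Linby→Tarn: Linby–Selby–Brook–Tarn = 29
Total via Linby: 13 + 29 = 42 mi.

42 mi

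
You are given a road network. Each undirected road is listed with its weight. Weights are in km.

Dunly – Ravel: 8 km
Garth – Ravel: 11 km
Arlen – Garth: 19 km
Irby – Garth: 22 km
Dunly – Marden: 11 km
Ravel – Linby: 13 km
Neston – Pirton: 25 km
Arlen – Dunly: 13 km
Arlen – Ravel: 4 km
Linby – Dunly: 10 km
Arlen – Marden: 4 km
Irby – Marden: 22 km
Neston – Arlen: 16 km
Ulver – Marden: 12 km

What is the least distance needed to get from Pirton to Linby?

58 km

Running Dijkstra from Pirton:
Pirton: 0
Neston: 25  (via Pirton)
Arlen: 41  (via Neston)
Ravel: 45  (via Arlen)
Marden: 45  (via Arlen)
Dunly: 53  (via Ravel)
Garth: 56  (via Ravel)
Ulver: 57  (via Marden)
Linby: 58  (via Ravel)
Shortest route: Pirton–Neston–Arlen–Ravel–Linby = 58 km.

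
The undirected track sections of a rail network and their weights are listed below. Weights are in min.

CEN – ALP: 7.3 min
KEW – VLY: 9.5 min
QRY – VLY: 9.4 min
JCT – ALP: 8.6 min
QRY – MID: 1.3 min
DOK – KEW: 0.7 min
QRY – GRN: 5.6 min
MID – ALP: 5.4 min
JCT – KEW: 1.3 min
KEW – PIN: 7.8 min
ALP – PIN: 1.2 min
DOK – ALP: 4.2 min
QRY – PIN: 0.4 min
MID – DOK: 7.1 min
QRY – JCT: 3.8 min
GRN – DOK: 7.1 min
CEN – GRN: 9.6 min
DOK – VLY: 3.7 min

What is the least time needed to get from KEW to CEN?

Candidate routes:
KEW - JCT - QRY - PIN - ALP - CEN: 1.3+3.8+0.4+1.2+7.3 = 14
KEW - JCT - ALP - CEN: 1.3+8.6+7.3 = 17.2
KEW - PIN - ALP - CEN: 7.8+1.2+7.3 = 16.3
KEW - DOK - ALP - CEN: 0.7+4.2+7.3 = 12.2
The minimum is 12.2 min via KEW - DOK - ALP - CEN.

12.2 min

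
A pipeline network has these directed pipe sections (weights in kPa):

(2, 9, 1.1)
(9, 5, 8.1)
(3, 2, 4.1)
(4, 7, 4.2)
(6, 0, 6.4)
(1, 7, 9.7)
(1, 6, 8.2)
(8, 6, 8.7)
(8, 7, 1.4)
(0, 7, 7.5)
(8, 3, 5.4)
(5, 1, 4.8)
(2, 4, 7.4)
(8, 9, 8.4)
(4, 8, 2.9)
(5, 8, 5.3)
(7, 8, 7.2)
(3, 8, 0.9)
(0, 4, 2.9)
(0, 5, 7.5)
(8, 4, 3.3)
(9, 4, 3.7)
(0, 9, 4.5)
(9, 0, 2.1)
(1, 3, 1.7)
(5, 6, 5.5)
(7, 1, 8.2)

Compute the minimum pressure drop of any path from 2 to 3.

Enumerating some paths:
2 → 9 → 0 → 4 → 8 → 3: 1.1+2.1+2.9+2.9+5.4 = 14.4
2 → 9 → 4 → 8 → 3: 1.1+3.7+2.9+5.4 = 13.1
Cheapest is 2 → 9 → 4 → 8 → 3 at 13.1 kPa.

13.1 kPa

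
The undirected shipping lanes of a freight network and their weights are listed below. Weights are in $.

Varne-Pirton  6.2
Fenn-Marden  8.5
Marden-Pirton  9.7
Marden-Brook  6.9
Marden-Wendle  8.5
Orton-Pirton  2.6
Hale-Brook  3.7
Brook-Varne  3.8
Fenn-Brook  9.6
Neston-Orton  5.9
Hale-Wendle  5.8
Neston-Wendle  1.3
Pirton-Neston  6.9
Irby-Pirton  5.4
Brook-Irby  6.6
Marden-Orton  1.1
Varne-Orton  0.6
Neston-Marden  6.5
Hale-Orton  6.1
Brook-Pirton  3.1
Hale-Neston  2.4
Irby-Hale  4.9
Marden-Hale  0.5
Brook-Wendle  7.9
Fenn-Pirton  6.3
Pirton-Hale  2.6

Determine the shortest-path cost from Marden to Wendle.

Candidate routes:
Marden → Hale → Wendle: 0.5+5.8 = 6.3
Marden → Neston → Wendle: 6.5+1.3 = 7.8
Marden → Orton → Neston → Wendle: 1.1+5.9+1.3 = 8.3
Marden → Hale → Neston → Wendle: 0.5+2.4+1.3 = 4.2
Cheapest is Marden → Hale → Neston → Wendle at $4.2.

$4.2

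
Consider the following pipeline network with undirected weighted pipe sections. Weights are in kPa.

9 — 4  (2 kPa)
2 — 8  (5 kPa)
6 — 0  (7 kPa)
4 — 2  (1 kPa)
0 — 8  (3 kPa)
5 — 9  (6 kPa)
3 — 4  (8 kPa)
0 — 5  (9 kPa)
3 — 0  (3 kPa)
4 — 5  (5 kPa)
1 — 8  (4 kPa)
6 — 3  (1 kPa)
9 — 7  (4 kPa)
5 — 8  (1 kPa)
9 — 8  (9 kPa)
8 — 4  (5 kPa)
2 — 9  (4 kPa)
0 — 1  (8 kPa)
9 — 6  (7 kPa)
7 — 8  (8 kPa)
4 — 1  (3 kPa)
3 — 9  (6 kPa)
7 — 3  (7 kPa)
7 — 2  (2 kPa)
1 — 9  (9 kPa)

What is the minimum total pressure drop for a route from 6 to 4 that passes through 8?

12 kPa

Best 6 to 8: 6 → 3 → 0 → 8 costing 7
Shortest 8→4: 8 → 4 = 5
Total via 8: 7 + 5 = 12 kPa.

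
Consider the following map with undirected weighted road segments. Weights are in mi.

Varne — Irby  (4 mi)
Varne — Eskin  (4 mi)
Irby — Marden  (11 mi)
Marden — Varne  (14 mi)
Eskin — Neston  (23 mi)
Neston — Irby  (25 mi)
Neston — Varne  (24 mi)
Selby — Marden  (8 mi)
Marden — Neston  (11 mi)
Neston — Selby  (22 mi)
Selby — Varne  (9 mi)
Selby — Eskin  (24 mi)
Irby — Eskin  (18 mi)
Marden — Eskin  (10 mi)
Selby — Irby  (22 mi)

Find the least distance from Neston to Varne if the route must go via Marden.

25 mi

Best Neston to Marden: Neston → Marden costing 11
Best Marden to Varne: Marden → Varne costing 14
Total via Marden: 11 + 14 = 25 mi.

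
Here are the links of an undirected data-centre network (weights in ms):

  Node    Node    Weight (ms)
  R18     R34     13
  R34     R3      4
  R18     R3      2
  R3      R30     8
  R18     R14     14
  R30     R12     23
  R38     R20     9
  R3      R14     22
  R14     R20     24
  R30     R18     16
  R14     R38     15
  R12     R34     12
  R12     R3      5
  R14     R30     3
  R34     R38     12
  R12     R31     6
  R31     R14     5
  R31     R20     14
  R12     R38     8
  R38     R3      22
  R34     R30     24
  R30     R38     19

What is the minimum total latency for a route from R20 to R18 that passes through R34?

27 ms

Best R20 to R34: R20–R38–R34 costing 21
Best R34 to R18: R34–R3–R18 costing 6
Total via R34: 21 + 6 = 27 ms.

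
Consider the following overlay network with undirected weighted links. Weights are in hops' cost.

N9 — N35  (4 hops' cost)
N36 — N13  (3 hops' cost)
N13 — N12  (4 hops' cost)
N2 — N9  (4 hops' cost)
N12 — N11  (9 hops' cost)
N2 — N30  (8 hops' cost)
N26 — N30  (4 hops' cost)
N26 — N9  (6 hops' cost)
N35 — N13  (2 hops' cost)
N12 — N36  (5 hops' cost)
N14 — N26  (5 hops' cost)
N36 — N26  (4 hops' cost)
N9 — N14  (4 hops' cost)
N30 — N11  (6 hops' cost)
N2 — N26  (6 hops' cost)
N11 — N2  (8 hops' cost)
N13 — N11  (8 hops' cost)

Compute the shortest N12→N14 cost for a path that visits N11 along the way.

Shortest N12→N11: N12 → N11 = 9
Shortest N11→N14: N11 → N30 → N26 → N14 = 15
Total via N11: 9 + 15 = 24 hops' cost.

24 hops' cost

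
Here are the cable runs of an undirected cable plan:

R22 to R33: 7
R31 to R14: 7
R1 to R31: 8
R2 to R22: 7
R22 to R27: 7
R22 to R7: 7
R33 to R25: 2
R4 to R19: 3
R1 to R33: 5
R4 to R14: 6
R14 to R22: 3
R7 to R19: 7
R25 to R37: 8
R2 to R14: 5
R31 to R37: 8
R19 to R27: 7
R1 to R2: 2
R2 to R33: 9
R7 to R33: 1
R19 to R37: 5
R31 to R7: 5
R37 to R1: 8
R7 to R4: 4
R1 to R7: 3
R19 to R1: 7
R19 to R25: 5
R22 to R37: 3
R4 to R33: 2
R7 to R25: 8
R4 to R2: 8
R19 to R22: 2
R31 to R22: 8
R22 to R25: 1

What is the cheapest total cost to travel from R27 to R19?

7

Enumerating some paths:
R27–R19: 7 = 7
R27–R22–R25–R19: 7+1+5 = 13
R27–R22–R37–R19: 7+3+5 = 15
R27–R22–R19: 7+2 = 9
Cheapest is R27–R19 at 7.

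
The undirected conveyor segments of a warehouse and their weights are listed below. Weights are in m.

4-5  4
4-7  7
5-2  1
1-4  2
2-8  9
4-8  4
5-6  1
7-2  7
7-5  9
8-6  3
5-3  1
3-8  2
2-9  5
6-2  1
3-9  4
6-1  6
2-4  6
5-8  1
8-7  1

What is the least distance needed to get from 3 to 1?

7 m

Candidate routes:
3–8–4–1: 2+4+2 = 8
3–5–4–1: 1+4+2 = 7
The minimum is 7 m via 3–5–4–1.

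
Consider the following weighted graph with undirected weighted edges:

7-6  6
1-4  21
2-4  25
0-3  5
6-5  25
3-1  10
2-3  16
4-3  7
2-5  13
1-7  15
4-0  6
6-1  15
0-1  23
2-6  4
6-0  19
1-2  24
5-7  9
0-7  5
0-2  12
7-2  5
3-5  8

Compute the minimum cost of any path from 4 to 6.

17

Settle nodes by increasing distance from 4:
4: 0
0: 6  (via 4)
3: 7  (via 4)
7: 11  (via 0)
5: 15  (via 3)
2: 16  (via 7)
1: 17  (via 3)
6: 17  (via 7)
Shortest route: 4 → 0 → 7 → 6 = 17.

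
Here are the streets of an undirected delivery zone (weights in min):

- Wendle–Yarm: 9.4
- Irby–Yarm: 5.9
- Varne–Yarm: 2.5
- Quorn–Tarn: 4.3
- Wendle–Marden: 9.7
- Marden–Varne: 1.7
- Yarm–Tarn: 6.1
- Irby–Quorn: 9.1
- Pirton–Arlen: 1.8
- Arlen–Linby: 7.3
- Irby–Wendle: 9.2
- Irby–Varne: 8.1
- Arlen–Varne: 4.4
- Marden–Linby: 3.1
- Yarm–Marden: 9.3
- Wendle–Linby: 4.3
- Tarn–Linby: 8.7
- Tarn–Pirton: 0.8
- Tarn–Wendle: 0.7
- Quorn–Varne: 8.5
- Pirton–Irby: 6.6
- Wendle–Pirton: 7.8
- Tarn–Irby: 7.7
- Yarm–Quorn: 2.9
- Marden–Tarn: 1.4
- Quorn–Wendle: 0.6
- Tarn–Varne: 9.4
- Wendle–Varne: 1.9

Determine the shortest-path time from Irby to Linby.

Running Dijkstra from Irby:
Irby: 0
Yarm: 5.9  (via Irby)
Pirton: 6.6  (via Irby)
Tarn: 7.4  (via Pirton)
Wendle: 8.1  (via Tarn)
Varne: 8.1  (via Irby)
Arlen: 8.4  (via Pirton)
Quorn: 8.7  (via Wendle)
Marden: 8.8  (via Tarn)
Linby: 11.9  (via Marden)
Shortest route: Irby → Pirton → Tarn → Marden → Linby = 11.9 min.

11.9 min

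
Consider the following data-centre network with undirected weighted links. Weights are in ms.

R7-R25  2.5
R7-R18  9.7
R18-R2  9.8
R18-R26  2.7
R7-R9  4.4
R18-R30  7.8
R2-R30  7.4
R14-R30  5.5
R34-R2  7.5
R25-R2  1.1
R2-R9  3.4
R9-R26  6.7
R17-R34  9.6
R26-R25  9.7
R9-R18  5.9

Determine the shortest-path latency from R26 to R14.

Settle nodes by increasing distance from R26:
R26: 0
R18: 2.7  (via R26)
R9: 6.7  (via R26)
R25: 9.7  (via R26)
R2: 10.1  (via R9)
R30: 10.5  (via R18)
R7: 11.1  (via R9)
R14: 16  (via R30)
Shortest route: R26–R18–R30–R14 = 16 ms.

16 ms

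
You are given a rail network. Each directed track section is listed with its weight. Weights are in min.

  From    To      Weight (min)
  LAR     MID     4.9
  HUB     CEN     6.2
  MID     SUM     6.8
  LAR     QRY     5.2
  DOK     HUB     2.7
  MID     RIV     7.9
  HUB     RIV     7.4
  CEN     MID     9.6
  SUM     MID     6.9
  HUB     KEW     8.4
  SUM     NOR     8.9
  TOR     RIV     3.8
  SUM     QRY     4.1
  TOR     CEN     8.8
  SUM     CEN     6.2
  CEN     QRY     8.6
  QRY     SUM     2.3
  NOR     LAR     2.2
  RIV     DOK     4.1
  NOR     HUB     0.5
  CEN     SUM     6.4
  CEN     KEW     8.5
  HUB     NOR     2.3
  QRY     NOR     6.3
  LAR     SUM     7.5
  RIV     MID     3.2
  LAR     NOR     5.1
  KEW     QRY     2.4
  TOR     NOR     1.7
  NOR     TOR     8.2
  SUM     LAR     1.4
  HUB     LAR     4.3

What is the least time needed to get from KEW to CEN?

10.9 min

Settle nodes by increasing distance from KEW:
KEW: 0
QRY: 2.4  (via KEW)
SUM: 4.7  (via QRY)
LAR: 6.1  (via SUM)
NOR: 8.7  (via QRY)
HUB: 9.2  (via NOR)
CEN: 10.9  (via SUM)
Shortest route: KEW–QRY–SUM–CEN = 10.9 min.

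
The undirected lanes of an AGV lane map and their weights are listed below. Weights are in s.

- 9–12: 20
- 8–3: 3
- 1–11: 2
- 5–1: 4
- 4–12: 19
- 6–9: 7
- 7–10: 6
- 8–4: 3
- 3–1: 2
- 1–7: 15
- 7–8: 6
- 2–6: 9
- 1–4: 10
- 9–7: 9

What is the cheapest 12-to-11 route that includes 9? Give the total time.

42 s

Best 12 to 9: 12–9 costing 20
Shortest 9→11: 9–7–8–3–1–11 = 22
Total via 9: 20 + 22 = 42 s.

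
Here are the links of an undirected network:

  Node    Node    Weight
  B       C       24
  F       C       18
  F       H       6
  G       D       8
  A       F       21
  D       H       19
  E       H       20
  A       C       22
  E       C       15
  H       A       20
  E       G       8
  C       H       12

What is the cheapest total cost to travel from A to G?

45

Settle nodes by increasing distance from A:
A: 0
H: 20  (via A)
F: 21  (via A)
C: 22  (via A)
E: 37  (via C)
D: 39  (via H)
G: 45  (via E)
Shortest route: A → C → E → G = 45.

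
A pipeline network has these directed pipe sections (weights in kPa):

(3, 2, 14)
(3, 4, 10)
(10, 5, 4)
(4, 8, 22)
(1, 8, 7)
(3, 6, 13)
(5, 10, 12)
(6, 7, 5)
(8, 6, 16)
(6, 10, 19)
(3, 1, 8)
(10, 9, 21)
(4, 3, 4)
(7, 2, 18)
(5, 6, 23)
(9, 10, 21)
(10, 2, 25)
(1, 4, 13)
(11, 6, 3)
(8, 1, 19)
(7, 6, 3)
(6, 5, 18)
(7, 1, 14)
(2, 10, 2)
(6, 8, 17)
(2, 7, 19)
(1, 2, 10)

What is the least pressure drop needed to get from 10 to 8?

44 kPa

Enumerating some paths:
10 → 5 → 6 → 8: 4+23+17 = 44
10 → 2 → 7 → 6 → 8: 25+19+3+17 = 64
10 → 2 → 7 → 1 → 8: 25+19+14+7 = 65
10 → 5 → 6 → 7 → 1 → 8: 4+23+5+14+7 = 53
Cheapest is 10 → 5 → 6 → 8 at 44 kPa.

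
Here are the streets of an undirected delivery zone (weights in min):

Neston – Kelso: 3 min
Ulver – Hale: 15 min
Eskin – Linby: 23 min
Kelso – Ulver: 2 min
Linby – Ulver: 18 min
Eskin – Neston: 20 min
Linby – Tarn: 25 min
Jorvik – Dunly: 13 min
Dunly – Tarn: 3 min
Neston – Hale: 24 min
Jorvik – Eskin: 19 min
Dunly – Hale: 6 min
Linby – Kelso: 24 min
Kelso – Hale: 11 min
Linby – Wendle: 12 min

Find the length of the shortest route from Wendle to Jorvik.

Compare a few routes:
Wendle–Linby–Tarn–Dunly–Jorvik: 12+25+3+13 = 53
Wendle–Linby–Eskin–Jorvik: 12+23+19 = 54
The minimum is 53 min via Wendle–Linby–Tarn–Dunly–Jorvik.

53 min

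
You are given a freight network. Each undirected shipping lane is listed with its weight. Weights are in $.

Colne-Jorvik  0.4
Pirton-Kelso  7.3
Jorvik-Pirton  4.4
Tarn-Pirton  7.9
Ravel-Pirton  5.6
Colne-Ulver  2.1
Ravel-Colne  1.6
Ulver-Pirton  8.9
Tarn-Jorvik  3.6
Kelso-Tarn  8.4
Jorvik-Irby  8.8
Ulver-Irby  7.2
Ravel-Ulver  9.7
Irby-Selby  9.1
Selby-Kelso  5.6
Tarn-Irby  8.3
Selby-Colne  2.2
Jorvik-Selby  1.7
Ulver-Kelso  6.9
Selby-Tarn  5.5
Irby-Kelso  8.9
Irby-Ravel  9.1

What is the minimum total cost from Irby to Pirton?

$13.2

Compare a few routes:
Irby–Selby–Jorvik–Pirton: 9.1+1.7+4.4 = 15.2
Irby–Jorvik–Pirton: 8.8+4.4 = 13.2
Irby–Ulver–Colne–Jorvik–Pirton: 7.2+2.1+0.4+4.4 = 14.1
Irby–Ravel–Pirton: 9.1+5.6 = 14.7
The minimum is $13.2 via Irby–Jorvik–Pirton.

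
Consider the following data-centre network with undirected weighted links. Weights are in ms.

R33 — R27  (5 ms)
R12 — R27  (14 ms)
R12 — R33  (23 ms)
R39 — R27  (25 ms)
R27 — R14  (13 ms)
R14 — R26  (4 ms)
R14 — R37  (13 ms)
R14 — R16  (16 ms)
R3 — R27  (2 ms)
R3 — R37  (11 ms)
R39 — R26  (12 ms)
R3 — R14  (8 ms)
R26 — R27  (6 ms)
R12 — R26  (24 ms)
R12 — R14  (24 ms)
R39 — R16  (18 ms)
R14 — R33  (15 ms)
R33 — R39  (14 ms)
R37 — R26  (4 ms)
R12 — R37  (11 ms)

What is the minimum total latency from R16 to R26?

20 ms

Enumerating some paths:
R16 → R14 → R26: 16+4 = 20
R16 → R14 → R37 → R26: 16+13+4 = 33
R16 → R39 → R26: 18+12 = 30
R16 → R14 → R3 → R27 → R26: 16+8+2+6 = 32
The minimum is 20 ms via R16 → R14 → R26.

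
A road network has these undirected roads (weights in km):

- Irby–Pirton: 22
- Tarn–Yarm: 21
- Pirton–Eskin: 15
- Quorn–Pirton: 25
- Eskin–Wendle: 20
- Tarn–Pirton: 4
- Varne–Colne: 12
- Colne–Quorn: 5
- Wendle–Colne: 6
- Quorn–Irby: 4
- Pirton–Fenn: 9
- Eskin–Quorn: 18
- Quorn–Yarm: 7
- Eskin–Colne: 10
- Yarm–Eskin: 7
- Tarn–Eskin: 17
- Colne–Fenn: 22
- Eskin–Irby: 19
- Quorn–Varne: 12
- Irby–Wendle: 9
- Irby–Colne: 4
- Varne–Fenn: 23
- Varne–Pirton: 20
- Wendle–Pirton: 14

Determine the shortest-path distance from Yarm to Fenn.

Settle nodes by increasing distance from Yarm:
Yarm: 0
Quorn: 7  (via Yarm)
Eskin: 7  (via Yarm)
Irby: 11  (via Quorn)
Colne: 12  (via Quorn)
Wendle: 18  (via Colne)
Varne: 19  (via Quorn)
Tarn: 21  (via Yarm)
Pirton: 22  (via Eskin)
Fenn: 31  (via Pirton)
Shortest route: Yarm–Eskin–Pirton–Fenn = 31 km.

31 km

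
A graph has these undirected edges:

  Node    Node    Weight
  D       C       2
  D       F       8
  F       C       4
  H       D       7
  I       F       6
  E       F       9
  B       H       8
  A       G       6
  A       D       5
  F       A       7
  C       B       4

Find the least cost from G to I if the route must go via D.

23

Best G to D: G → A → D costing 11
Best D to I: D → C → F → I costing 12
Total via D: 11 + 12 = 23.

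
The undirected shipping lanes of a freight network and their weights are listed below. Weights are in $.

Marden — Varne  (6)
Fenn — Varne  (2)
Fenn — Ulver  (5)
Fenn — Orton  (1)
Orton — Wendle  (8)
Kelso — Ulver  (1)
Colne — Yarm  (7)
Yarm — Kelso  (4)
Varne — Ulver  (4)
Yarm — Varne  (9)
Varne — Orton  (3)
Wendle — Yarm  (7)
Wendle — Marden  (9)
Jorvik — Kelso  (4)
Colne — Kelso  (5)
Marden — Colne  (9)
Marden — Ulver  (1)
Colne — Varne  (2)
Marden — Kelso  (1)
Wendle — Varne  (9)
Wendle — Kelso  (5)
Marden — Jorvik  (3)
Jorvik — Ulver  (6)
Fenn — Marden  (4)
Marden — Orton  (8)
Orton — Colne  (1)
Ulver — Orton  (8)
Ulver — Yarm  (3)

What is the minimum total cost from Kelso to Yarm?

$4

Compare a few routes:
Kelso → Yarm: 4 = 4
Kelso → Marden → Ulver → Yarm: 1+1+3 = 5
The minimum is $4 via Kelso → Yarm.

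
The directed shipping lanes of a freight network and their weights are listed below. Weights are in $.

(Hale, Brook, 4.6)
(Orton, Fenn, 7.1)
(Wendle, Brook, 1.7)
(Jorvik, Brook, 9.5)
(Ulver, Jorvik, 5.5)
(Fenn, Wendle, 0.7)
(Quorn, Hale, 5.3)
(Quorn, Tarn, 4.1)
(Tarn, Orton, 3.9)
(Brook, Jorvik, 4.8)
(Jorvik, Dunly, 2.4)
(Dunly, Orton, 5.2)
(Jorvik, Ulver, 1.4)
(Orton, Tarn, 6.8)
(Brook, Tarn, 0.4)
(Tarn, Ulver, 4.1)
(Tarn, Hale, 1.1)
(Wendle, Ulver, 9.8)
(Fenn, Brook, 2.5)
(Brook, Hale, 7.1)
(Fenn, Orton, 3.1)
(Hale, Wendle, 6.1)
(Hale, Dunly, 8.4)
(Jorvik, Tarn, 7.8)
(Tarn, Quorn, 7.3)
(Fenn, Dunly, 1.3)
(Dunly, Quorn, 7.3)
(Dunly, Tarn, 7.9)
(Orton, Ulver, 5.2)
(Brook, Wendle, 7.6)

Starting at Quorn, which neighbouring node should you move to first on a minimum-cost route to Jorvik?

Enumerating some paths:
Quorn–Tarn–Hale–Brook–Jorvik: 4.1+1.1+4.6+4.8 = 14.6
Quorn–Tarn–Ulver–Jorvik: 4.1+4.1+5.5 = 13.7
Cheapest is Quorn–Tarn–Ulver–Jorvik at $13.7.
So from Quorn the first move is to Tarn.

Tarn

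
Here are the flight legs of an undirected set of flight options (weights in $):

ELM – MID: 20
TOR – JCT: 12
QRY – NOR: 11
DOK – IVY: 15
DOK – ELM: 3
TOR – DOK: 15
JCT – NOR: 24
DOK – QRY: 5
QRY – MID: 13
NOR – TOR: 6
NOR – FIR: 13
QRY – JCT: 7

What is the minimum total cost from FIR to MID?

Shortest distances from FIR:
FIR: 0
NOR: 13  (via FIR)
TOR: 19  (via NOR)
QRY: 24  (via NOR)
DOK: 29  (via QRY)
JCT: 31  (via TOR)
ELM: 32  (via DOK)
MID: 37  (via QRY)
Shortest route: FIR → NOR → QRY → MID = $37.

$37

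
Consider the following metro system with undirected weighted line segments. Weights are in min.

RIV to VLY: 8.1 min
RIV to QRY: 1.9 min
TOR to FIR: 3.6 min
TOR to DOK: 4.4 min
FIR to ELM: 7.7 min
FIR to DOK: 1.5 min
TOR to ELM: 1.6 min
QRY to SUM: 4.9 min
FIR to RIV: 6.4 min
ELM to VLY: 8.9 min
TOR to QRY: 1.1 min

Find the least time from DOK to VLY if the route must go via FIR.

15.6 min

Shortest DOK→FIR: DOK → FIR = 1.5
Best FIR to VLY: FIR → TOR → ELM → VLY costing 14.1
Total via FIR: 1.5 + 14.1 = 15.6 min.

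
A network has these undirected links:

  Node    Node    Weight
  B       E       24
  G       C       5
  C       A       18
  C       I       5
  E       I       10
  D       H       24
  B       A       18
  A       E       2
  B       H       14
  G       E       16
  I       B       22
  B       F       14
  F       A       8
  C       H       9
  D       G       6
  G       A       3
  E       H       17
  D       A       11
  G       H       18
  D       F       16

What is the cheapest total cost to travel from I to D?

Shortest distances from I:
I: 0
C: 5  (via I)
E: 10  (via I)
G: 10  (via C)
A: 12  (via E)
H: 14  (via C)
D: 16  (via G)
Shortest route: I–C–G–D = 16.

16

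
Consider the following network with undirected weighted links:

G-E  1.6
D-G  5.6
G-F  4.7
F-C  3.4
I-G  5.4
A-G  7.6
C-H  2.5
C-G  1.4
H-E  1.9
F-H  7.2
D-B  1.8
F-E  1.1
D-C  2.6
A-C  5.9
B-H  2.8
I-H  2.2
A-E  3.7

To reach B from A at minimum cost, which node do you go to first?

Candidate routes:
A–E–H–B: 3.7+1.9+2.8 = 8.4
A–C–D–B: 5.9+2.6+1.8 = 10.3
The minimum is 8.4 via A–E–H–B.
So from A the first move is to E.

E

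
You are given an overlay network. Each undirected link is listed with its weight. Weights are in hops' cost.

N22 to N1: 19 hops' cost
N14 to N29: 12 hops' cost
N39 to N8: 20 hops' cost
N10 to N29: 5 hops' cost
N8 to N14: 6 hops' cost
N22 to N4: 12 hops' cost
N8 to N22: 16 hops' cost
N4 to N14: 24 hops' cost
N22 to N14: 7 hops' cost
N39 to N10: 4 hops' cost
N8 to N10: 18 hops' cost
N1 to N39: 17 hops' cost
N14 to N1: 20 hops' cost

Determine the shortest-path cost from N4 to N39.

Settle nodes by increasing distance from N4:
N4: 0
N22: 12  (via N4)
N14: 19  (via N22)
N8: 25  (via N14)
N1: 31  (via N22)
N29: 31  (via N14)
N10: 36  (via N29)
N39: 40  (via N10)
Shortest route: N4 → N22 → N14 → N29 → N10 → N39 = 40 hops' cost.

40 hops' cost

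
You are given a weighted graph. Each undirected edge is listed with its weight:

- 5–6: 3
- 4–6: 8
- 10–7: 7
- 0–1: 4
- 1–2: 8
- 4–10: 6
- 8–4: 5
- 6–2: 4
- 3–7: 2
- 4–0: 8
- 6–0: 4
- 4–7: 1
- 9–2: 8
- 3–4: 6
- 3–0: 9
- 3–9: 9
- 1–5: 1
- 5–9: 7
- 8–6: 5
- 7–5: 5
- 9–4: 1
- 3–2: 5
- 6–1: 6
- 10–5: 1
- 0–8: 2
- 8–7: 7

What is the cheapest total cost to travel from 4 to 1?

7

Shortest distances from 4:
4: 0
7: 1  (via 4)
9: 1  (via 4)
3: 3  (via 7)
8: 5  (via 4)
5: 6  (via 7)
10: 6  (via 4)
0: 7  (via 8)
1: 7  (via 5)
Shortest route: 4–7–5–1 = 7.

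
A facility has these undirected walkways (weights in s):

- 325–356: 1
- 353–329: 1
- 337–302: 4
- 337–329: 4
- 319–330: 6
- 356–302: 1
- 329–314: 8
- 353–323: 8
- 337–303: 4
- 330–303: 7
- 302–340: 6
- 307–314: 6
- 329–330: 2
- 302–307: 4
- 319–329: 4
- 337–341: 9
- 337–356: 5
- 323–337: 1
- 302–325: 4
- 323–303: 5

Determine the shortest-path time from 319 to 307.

Candidate routes:
319–329–314–307: 4+8+6 = 18
319–329–337–302–307: 4+4+4+4 = 16
The minimum is 16 s via 319–329–337–302–307.

16 s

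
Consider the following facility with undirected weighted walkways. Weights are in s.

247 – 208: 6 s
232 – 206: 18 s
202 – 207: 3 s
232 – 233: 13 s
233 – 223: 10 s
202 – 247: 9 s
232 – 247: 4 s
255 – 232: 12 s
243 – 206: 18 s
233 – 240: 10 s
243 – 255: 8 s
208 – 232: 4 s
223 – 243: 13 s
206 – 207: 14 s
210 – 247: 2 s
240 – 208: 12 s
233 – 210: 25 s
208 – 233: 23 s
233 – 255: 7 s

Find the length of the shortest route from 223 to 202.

36 s

Shortest distances from 223:
223: 0
233: 10  (via 223)
243: 13  (via 223)
255: 17  (via 233)
240: 20  (via 233)
232: 23  (via 233)
247: 27  (via 232)
208: 27  (via 232)
210: 29  (via 247)
206: 31  (via 243)
202: 36  (via 247)
Shortest route: 223 → 233 → 232 → 247 → 202 = 36 s.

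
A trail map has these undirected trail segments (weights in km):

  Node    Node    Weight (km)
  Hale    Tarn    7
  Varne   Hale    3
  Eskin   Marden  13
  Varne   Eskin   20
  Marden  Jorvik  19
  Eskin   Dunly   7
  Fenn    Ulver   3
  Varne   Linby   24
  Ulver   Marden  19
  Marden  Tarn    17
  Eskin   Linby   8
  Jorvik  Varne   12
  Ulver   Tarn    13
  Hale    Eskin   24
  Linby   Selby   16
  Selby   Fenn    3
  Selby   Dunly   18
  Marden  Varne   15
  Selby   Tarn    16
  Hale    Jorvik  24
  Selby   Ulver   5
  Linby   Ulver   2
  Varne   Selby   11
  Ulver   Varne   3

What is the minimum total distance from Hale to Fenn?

Candidate routes:
Hale - Varne - Selby - Fenn: 3+11+3 = 17
Hale - Varne - Ulver - Selby - Fenn: 3+3+5+3 = 14
Hale - Varne - Ulver - Fenn: 3+3+3 = 9
Hale - Varne - Selby - Ulver - Fenn: 3+11+5+3 = 22
Cheapest is Hale - Varne - Ulver - Fenn at 9 km.

9 km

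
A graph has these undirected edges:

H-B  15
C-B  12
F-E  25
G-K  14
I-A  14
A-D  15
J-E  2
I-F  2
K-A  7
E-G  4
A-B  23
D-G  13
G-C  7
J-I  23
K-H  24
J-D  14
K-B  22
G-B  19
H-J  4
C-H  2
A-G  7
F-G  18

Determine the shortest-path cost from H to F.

27

Settle nodes by increasing distance from H:
H: 0
C: 2  (via H)
J: 4  (via H)
E: 6  (via J)
G: 9  (via C)
B: 14  (via C)
A: 16  (via G)
D: 18  (via J)
K: 23  (via G)
F: 27  (via G)
Shortest route: H–C–G–F = 27.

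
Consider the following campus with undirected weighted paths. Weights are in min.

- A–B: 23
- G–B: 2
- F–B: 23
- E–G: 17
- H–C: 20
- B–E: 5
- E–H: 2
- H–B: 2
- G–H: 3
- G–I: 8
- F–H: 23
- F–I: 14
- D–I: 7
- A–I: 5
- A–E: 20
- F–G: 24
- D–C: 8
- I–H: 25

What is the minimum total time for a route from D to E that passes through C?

30 min

Shortest D→C: D → C = 8
Shortest C→E: C → H → E = 22
Total via C: 8 + 22 = 30 min.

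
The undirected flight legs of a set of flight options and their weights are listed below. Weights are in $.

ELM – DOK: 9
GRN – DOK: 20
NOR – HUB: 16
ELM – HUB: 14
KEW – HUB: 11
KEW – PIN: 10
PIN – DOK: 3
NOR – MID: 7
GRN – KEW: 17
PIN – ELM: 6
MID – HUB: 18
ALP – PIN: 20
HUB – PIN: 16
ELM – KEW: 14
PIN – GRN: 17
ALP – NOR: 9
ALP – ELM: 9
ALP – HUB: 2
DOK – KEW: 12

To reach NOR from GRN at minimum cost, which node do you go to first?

KEW

Enumerating some paths:
GRN–KEW–HUB–NOR: 17+11+16 = 44
GRN–PIN–HUB–ALP–NOR: 17+16+2+9 = 44
GRN–PIN–ELM–ALP–NOR: 17+6+9+9 = 41
GRN–KEW–HUB–ALP–NOR: 17+11+2+9 = 39
Cheapest is GRN–KEW–HUB–ALP–NOR at $39.
So from GRN the first move is to KEW.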